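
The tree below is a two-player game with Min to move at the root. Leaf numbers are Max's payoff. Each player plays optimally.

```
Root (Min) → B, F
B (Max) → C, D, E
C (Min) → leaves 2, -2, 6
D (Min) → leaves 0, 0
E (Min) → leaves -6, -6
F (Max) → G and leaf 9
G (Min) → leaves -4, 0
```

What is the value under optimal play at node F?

9

G: min(-4, 0) = -4
F: max(-4, 9) = 9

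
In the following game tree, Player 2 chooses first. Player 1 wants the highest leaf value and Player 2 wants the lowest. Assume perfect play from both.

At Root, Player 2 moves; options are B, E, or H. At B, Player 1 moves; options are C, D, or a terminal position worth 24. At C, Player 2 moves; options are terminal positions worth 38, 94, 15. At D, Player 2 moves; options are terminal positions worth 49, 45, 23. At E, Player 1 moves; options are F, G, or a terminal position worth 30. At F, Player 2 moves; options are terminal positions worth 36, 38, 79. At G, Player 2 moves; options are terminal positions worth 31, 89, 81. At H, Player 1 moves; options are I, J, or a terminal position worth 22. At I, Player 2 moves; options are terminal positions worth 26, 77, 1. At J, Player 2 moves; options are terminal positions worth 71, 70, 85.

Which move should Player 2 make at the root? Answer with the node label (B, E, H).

C (Player 2): min(38, 94, 15) = 15
D (Player 2): min(49, 45, 23) = 23
B (Player 1): max(15, 23, 24) = 24
F (Player 2): min(36, 38, 79) = 36
G (Player 2): min(31, 89, 81) = 31
E (Player 1): max(36, 31, 30) = 36
I (Player 2): min(26, 77, 1) = 1
J (Player 2): min(71, 70, 85) = 70
H (Player 1): max(1, 70, 22) = 70
Root (Player 2): min(24, 36, 70) = 24
Player 2 picks the child with the lowest value: B (value 24).

B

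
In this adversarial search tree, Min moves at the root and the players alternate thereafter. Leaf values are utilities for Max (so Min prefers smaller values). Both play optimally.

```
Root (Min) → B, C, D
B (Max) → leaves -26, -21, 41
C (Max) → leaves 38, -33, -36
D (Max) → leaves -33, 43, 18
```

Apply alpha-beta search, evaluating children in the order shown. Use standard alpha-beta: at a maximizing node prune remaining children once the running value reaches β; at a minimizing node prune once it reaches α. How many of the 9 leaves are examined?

B [α=-∞,β=+∞]: v=41
C [α=-∞,β=41]: v=38
D [α=-∞,β=38]: v=43 after child 2 ≥ β → β-cutoff, skip 1
Root [α=-∞,β=+∞]: v=38
Leaves evaluated: 8 of 9.

8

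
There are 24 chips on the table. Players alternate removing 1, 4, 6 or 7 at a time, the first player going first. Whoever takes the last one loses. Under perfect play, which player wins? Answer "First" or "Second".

Second

Mark each pile size as W (mover wins) or L (mover loses):
i:   0  1  2  3  4  5  6  7  8  9 10 11 12 13 14 15 16 17 18 19 20 21 22 23 24
     W  L  W  L  W  W  L  W  W  W  W  L  W  W  L  W  L  W  W  L  W  W  W  W  L
Position 24 is L, so the second player wins.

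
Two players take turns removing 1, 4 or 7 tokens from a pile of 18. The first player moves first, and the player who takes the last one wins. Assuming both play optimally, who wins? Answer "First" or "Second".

Compute winning (W) and losing (L) positions by backward induction:
i:   0  1  2  3  4  5  6  7  8  9 10 11 12 13 14 15 16 17 18
     L  W  L  W  W  L  W  W  L  W  L  W  W  L  W  W  L  W  L
Position 18 is L, so the second player wins.

Second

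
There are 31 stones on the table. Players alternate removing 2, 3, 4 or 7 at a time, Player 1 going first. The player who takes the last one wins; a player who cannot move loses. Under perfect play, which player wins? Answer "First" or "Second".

Mark each pile size as W (mover wins) or L (mover loses):
i:   0  1  2  3  4  5  6  7  8  9 10 11 12 13 14 15 16 17 18 19 20 21 22 23 24 25 26 27 28 29 30 31
     L  L  W  W  W  W  L  W  W  W  W  L  L  W  W  W  W  L  W  W  W  W  L  L  W  W  W  W  L  W  W  W
Position 31 is W, so the first player wins.

First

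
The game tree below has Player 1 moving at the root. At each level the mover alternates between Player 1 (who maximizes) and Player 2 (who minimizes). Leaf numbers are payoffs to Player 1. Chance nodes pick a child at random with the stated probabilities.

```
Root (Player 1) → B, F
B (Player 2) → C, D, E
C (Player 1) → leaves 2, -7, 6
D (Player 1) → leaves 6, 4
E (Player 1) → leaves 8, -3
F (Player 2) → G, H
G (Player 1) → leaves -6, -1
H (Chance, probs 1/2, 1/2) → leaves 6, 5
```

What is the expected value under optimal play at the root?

C (Player 1): max(2, -7, 6) = 6
D (Player 1): max(6, 4) = 6
E (Player 1): max(8, -3) = 8
B (Player 2): min(6, 6, 8) = 6
G (Player 1): max(-6, -1) = -1
H (Chance): 1/2·6 + 1/2·5 = 5.5
F (Player 2): min(-1, 5.5) = -1
Root (Player 1): max(6, -1) = 6

6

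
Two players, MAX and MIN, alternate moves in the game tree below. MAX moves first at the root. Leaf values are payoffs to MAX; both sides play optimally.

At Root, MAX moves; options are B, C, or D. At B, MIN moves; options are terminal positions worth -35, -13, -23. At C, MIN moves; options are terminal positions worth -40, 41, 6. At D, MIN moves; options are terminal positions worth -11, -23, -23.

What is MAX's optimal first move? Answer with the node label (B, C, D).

D

B (MIN): min(-35, -13, -23) = -35
C (MIN): min(-40, 41, 6) = -40
D (MIN): min(-11, -23, -23) = -23
Root (MAX): max(-35, -40, -23) = -23
MAX picks the child with the highest value: D (value -23).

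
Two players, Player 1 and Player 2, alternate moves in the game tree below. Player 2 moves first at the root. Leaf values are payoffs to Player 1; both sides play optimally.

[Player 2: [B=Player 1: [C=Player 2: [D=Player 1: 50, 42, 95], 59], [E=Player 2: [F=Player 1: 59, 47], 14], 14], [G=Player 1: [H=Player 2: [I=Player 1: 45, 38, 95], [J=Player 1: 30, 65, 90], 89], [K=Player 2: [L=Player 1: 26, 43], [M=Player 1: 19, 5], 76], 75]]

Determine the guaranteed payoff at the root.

D (Player 1): max(50, 42, 95) = 95
C (Player 2): min(95, 59) = 59
F (Player 1): max(59, 47) = 59
E (Player 2): min(59, 14) = 14
B (Player 1): max(59, 14, 14) = 59
I (Player 1): max(45, 38, 95) = 95
J (Player 1): max(30, 65, 90) = 90
H (Player 2): min(95, 90, 89) = 89
L (Player 1): max(26, 43) = 43
M (Player 1): max(19, 5) = 19
K (Player 2): min(43, 19, 76) = 19
G (Player 1): max(89, 19, 75) = 89
Root (Player 2): min(59, 89) = 59

59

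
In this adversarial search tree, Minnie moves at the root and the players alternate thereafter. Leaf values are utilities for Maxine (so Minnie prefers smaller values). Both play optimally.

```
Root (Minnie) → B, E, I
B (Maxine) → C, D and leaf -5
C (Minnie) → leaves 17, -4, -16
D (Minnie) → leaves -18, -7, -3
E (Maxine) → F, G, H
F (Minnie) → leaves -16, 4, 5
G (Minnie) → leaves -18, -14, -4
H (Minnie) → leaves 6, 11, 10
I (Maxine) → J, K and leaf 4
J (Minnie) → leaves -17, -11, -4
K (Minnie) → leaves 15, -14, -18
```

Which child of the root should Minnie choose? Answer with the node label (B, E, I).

C (Minnie): min(17, -4, -16) = -16
D (Minnie): min(-18, -7, -3) = -18
B (Maxine): max(-16, -18, -5) = -5
F (Minnie): min(-16, 4, 5) = -16
G (Minnie): min(-18, -14, -4) = -18
H (Minnie): min(6, 11, 10) = 6
E (Maxine): max(-16, -18, 6) = 6
J (Minnie): min(-17, -11, -4) = -17
K (Minnie): min(15, -14, -18) = -18
I (Maxine): max(-17, -18, 4) = 4
Root (Minnie): min(-5, 6, 4) = -5
Minnie picks the child with the lowest value: B (value -5).

B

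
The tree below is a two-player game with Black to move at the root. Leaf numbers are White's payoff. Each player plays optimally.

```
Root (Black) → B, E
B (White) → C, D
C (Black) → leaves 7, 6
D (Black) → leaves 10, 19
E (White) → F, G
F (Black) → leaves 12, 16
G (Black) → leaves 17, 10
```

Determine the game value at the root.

C (Black): min(7, 6) = 6
D (Black): min(10, 19) = 10
B (White): max(6, 10) = 10
F (Black): min(12, 16) = 12
G (Black): min(17, 10) = 10
E (White): max(12, 10) = 12
Root (Black): min(10, 12) = 10

10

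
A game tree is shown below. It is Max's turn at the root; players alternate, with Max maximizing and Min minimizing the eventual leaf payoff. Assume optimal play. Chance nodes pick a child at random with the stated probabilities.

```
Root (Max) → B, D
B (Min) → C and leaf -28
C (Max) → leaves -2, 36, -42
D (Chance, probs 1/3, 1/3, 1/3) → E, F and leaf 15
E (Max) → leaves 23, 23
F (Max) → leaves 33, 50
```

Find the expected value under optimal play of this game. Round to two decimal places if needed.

C (Max): max(-2, 36, -42) = 36
B (Min): min(36, -28) = -28
E (Max): max(23, 23) = 23
F (Max): max(33, 50) = 50
D (Chance): 1/3·23 + 1/3·50 + 1/3·15 = 29.33
Root (Max): max(-28, 29.33) = 29.33

29.33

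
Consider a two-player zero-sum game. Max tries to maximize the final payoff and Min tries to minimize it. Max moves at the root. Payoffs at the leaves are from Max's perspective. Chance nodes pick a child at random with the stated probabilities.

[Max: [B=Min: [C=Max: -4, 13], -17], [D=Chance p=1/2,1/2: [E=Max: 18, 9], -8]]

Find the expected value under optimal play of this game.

C (Max): max(-4, 13) = 13
B (Min): min(13, -17) = -17
E (Max): max(18, 9) = 18
D (Chance): 1/2·18 + 1/2·-8 = 5
Root (Max): max(-17, 5) = 5

5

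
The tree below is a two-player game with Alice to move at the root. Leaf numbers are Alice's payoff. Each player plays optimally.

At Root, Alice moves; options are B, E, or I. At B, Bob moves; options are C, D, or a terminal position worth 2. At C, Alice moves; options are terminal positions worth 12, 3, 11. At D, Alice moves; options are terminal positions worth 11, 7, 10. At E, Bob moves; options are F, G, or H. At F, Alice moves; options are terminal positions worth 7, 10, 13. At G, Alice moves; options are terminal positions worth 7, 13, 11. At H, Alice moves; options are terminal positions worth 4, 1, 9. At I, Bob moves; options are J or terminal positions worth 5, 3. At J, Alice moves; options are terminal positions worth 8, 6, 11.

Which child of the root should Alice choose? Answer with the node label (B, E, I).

C (Alice): max(12, 3, 11) = 12
D (Alice): max(11, 7, 10) = 11
B (Bob): min(12, 11, 2) = 2
F (Alice): max(7, 10, 13) = 13
G (Alice): max(7, 13, 11) = 13
H (Alice): max(4, 1, 9) = 9
E (Bob): min(13, 13, 9) = 9
J (Alice): max(8, 6, 11) = 11
I (Bob): min(11, 5, 3) = 3
Root (Alice): max(2, 9, 3) = 9
Alice picks the child with the highest value: E (value 9).

E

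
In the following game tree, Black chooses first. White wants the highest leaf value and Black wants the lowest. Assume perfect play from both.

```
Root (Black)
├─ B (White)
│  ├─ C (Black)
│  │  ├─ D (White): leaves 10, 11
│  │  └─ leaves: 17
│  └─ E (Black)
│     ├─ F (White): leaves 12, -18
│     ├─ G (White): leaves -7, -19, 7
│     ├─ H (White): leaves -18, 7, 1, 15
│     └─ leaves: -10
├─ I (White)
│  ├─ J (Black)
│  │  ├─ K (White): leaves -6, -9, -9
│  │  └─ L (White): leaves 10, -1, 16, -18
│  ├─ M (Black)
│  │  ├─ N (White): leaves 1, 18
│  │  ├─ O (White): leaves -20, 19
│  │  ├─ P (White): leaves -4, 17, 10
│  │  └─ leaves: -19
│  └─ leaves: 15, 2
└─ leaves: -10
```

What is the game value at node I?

15

K: max(-6, -9, -9) = -6
L: max(10, -1, 16, -18) = 16
J: min(-6, 16) = -6
N: max(1, 18) = 18
O: max(-20, 19) = 19
P: max(-4, 17, 10) = 17
M: min(18, 19, 17, -19) = -19
I: max(-6, -19, 15, 2) = 15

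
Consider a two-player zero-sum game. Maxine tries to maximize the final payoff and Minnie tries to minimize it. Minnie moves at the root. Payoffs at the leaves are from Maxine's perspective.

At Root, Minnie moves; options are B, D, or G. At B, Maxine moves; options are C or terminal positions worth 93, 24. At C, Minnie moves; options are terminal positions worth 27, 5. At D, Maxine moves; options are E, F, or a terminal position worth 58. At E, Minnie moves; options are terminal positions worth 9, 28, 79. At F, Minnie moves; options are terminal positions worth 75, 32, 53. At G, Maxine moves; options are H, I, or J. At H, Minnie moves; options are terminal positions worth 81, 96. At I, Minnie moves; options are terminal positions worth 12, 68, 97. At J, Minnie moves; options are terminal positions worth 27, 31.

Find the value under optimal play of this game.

58

C (Minnie): min(27, 5) = 5
B (Maxine): max(5, 93, 24) = 93
E (Minnie): min(9, 28, 79) = 9
F (Minnie): min(75, 32, 53) = 32
D (Maxine): max(9, 32, 58) = 58
H (Minnie): min(81, 96) = 81
I (Minnie): min(12, 68, 97) = 12
J (Minnie): min(27, 31) = 27
G (Maxine): max(81, 12, 27) = 81
Root (Minnie): min(93, 58, 81) = 58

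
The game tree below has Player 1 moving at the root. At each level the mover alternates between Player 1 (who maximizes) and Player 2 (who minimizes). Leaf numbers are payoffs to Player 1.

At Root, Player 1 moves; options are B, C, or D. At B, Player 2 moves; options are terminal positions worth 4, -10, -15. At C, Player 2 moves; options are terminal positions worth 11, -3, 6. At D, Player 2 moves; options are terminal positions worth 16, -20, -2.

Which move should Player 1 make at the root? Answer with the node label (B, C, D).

B (Player 2): min(4, -10, -15) = -15
C (Player 2): min(11, -3, 6) = -3
D (Player 2): min(16, -20, -2) = -20
Root (Player 1): max(-15, -3, -20) = -3
Player 1 picks the child with the highest value: C (value -3).

C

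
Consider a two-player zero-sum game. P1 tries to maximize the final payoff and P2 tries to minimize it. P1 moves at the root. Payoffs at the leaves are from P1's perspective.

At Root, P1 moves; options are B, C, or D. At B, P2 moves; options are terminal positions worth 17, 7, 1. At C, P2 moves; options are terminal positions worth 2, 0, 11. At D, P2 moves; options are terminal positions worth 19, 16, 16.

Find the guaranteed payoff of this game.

B (P2): min(17, 7, 1) = 1
C (P2): min(2, 0, 11) = 0
D (P2): min(19, 16, 16) = 16
Root (P1): max(1, 0, 16) = 16

16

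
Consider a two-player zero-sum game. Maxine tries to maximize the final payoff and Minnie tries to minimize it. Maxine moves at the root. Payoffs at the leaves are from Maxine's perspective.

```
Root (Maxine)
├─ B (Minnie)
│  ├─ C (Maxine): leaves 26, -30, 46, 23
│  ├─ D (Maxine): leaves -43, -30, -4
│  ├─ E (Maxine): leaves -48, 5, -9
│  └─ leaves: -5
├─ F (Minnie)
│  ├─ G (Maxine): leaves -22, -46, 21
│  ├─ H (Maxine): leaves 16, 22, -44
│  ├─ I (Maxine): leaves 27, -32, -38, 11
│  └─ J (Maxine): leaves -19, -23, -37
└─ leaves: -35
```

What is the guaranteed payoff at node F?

-19

G: max(-22, -46, 21) = 21
H: max(16, 22, -44) = 22
I: max(27, -32, -38, 11) = 27
J: max(-19, -23, -37) = -19
F: min(21, 22, 27, -19) = -19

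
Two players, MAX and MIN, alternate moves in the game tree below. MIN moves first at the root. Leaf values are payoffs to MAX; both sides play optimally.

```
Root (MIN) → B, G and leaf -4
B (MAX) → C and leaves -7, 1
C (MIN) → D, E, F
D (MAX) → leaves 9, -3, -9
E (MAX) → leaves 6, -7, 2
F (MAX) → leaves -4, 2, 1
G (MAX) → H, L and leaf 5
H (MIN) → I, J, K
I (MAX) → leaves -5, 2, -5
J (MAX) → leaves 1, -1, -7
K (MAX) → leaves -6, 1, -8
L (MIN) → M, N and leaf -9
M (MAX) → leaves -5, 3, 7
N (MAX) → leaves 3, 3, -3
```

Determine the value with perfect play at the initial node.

D (MAX): max(9, -3, -9) = 9
E (MAX): max(6, -7, 2) = 6
F (MAX): max(-4, 2, 1) = 2
C (MIN): min(9, 6, 2) = 2
B (MAX): max(2, -7, 1) = 2
I (MAX): max(-5, 2, -5) = 2
J (MAX): max(1, -1, -7) = 1
K (MAX): max(-6, 1, -8) = 1
H (MIN): min(2, 1, 1) = 1
M (MAX): max(-5, 3, 7) = 7
N (MAX): max(3, 3, -3) = 3
L (MIN): min(7, 3, -9) = -9
G (MAX): max(1, -9, 5) = 5
Root (MIN): min(2, 5, -4) = -4

-4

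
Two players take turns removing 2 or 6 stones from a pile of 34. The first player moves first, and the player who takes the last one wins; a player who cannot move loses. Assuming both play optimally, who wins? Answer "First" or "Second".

First

W/L table (W = player to move can force a win):
i:   0  1  2  3  4  5  6  7  8  9 10 11 12 13 14 15 16 17 18 19 20 21 22 23 24 25 26 27 28 29 30 31 32 33 34
     L  L  W  W  L  L  W  W  L  L  W  W  L  L  W  W  L  L  W  W  L  L  W  W  L  L  W  W  L  L  W  W  L  L  W
Position 34 is W, so the first player wins.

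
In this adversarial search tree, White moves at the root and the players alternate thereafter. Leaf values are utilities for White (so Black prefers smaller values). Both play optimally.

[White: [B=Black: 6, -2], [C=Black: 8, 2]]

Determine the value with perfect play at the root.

2

B (Black): min(6, -2) = -2
C (Black): min(8, 2) = 2
Root (White): max(-2, 2) = 2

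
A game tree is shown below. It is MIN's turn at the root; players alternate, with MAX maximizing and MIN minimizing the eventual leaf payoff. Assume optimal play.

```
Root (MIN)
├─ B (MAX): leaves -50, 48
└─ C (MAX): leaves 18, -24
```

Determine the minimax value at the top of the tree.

18

B (MAX): max(-50, 48) = 48
C (MAX): max(18, -24) = 18
Root (MIN): min(48, 18) = 18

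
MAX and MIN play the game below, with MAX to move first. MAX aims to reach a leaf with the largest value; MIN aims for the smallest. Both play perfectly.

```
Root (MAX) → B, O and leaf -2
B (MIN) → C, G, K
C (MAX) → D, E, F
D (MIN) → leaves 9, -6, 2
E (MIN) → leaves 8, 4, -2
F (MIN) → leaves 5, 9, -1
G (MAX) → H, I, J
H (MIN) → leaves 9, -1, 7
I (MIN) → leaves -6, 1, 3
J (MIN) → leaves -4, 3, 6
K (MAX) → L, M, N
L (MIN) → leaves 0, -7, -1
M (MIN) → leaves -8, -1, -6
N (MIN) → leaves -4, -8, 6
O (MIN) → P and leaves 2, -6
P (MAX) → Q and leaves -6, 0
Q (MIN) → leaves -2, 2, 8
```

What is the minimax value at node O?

Q: min(-2, 2, 8) = -2
P: max(-2, -6, 0) = 0
O: min(0, 2, -6) = -6

-6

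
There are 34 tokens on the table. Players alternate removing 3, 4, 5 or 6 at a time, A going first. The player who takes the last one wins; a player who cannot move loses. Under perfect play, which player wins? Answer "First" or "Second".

First

Positions where the player to move wins (W) vs loses (L):
i:   0  1  2  3  4  5  6  7  8  9 10 11 12 13 14 15 16 17 18 19 20 21 22 23 24 25 26 27 28 29 30 31 32 33 34
     L  L  L  W  W  W  W  W  W  L  L  L  W  W  W  W  W  W  L  L  L  W  W  W  W  W  W  L  L  L  W  W  W  W  W
Position 34 is W, so the first player wins.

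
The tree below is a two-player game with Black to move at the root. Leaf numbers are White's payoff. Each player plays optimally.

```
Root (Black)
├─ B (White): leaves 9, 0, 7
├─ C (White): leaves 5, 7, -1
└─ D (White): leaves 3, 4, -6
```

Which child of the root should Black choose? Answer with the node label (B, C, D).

B (White): max(9, 0, 7) = 9
C (White): max(5, 7, -1) = 7
D (White): max(3, 4, -6) = 4
Root (Black): min(9, 7, 4) = 4
Black picks the child with the lowest value: D (value 4).

D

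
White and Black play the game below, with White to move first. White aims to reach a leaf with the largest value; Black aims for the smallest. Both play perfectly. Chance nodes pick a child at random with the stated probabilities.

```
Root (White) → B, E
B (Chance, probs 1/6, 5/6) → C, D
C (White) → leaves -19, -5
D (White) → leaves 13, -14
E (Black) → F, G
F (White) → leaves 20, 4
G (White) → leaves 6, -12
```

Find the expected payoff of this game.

C (White): max(-19, -5) = -5
D (White): max(13, -14) = 13
B (Chance): 1/6·-5 + 5/6·13 = 10
F (White): max(20, 4) = 20
G (White): max(6, -12) = 6
E (Black): min(20, 6) = 6
Root (White): max(10, 6) = 10

10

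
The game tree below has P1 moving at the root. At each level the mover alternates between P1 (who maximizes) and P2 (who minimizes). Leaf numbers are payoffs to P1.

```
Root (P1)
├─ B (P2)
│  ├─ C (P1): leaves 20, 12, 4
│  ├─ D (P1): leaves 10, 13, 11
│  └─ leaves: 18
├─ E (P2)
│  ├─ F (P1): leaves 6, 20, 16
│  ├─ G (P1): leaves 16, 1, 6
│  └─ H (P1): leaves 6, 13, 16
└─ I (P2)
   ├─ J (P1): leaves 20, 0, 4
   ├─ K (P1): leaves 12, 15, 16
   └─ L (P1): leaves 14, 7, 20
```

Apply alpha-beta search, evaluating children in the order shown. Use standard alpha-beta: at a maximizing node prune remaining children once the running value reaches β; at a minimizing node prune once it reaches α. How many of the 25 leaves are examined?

C [α=-∞,β=+∞]: v=20
D [α=-∞,β=20]: v=13
B [α=-∞,β=+∞]: v=13
F [α=13,β=+∞]: v=20
G [α=13,β=20]: v=16
H [α=13,β=16]: v=16
E [α=13,β=+∞]: v=16
J [α=16,β=+∞]: v=20
K [α=16,β=20]: v=16
I [α=16,β=+∞]: v=16 after child 2 ≤ α → α-cutoff, skip 1
Root [α=-∞,β=+∞]: v=16
Leaves evaluated: 22 of 25.

22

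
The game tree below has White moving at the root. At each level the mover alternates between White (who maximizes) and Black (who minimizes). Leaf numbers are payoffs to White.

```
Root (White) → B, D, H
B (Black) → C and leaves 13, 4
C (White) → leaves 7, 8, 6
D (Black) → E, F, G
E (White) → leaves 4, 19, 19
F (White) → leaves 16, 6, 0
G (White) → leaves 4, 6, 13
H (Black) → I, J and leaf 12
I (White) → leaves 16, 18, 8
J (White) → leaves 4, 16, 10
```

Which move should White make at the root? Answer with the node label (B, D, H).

D

C (White): max(7, 8, 6) = 8
B (Black): min(8, 13, 4) = 4
E (White): max(4, 19, 19) = 19
F (White): max(16, 6, 0) = 16
G (White): max(4, 6, 13) = 13
D (Black): min(19, 16, 13) = 13
I (White): max(16, 18, 8) = 18
J (White): max(4, 16, 10) = 16
H (Black): min(18, 16, 12) = 12
Root (White): max(4, 13, 12) = 13
White picks the child with the highest value: D (value 13).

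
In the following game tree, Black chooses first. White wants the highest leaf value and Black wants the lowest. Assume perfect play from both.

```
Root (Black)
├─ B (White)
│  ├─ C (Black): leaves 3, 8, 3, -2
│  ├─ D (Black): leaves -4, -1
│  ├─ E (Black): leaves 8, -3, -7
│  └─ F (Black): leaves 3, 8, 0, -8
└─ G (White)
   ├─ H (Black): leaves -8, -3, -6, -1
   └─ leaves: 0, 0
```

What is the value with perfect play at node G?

0

H: min(-8, -3, -6, -1) = -8
G: max(-8, 0, 0) = 0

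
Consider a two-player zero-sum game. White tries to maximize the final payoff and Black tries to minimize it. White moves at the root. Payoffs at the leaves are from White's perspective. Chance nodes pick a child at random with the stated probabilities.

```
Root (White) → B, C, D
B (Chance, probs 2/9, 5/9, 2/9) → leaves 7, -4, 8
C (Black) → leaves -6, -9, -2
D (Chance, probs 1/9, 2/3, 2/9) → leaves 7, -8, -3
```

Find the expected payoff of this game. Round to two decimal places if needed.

B (Chance): 2/9·7 + 5/9·-4 + 2/9·8 = 1.11
C (Black): min(-6, -9, -2) = -9
D (Chance): 1/9·7 + 2/3·-8 + 2/9·-3 = -5.22
Root (White): max(1.11, -9, -5.22) = 1.11

1.11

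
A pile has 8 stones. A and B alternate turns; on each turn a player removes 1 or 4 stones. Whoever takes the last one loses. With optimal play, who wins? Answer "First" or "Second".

Second

Compute winning (W) and losing (L) positions by backward induction:
i:   0  1  2  3  4  5  6  7  8
     W  L  W  L  W  W  L  W  L
Position 8 is L, so the second player wins.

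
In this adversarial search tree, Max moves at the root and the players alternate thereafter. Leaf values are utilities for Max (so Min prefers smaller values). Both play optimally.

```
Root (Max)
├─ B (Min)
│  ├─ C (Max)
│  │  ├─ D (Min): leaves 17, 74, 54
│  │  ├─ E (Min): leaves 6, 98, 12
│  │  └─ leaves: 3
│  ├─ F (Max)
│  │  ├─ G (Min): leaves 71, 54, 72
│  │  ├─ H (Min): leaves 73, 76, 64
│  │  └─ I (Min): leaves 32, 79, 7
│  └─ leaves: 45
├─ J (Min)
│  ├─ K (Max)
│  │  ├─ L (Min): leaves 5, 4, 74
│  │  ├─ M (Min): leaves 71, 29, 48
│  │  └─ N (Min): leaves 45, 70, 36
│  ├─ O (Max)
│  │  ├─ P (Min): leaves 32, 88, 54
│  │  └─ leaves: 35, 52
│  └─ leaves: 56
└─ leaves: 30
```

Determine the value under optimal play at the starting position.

D (Min): min(17, 74, 54) = 17
E (Min): min(6, 98, 12) = 6
C (Max): max(17, 6, 3) = 17
G (Min): min(71, 54, 72) = 54
H (Min): min(73, 76, 64) = 64
I (Min): min(32, 79, 7) = 7
F (Max): max(54, 64, 7) = 64
B (Min): min(17, 64, 45) = 17
L (Min): min(5, 4, 74) = 4
M (Min): min(71, 29, 48) = 29
N (Min): min(45, 70, 36) = 36
K (Max): max(4, 29, 36) = 36
P (Min): min(32, 88, 54) = 32
O (Max): max(32, 35, 52) = 52
J (Min): min(36, 52, 56) = 36
Root (Max): max(17, 36, 30) = 36

36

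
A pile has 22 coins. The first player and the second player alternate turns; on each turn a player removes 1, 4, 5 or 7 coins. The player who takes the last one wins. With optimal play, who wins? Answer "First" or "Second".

First

Positions where the player to move wins (W) vs loses (L):
i:   0  1  2  3  4  5  6  7  8  9 10 11 12 13 14 15 16 17 18 19 20 21 22
     L  W  L  W  W  W  W  W  L  W  L  W  W  W  W  W  L  W  L  W  W  W  W
Position 22 is W, so the first player wins.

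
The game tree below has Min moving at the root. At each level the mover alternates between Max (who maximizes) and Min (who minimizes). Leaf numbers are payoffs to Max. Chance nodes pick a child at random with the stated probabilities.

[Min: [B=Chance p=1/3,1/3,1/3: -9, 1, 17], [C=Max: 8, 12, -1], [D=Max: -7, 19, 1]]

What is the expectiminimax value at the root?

B (Chance): 1/3·-9 + 1/3·1 + 1/3·17 = 3
C (Max): max(8, 12, -1) = 12
D (Max): max(-7, 19, 1) = 19
Root (Min): min(3, 12, 19) = 3

3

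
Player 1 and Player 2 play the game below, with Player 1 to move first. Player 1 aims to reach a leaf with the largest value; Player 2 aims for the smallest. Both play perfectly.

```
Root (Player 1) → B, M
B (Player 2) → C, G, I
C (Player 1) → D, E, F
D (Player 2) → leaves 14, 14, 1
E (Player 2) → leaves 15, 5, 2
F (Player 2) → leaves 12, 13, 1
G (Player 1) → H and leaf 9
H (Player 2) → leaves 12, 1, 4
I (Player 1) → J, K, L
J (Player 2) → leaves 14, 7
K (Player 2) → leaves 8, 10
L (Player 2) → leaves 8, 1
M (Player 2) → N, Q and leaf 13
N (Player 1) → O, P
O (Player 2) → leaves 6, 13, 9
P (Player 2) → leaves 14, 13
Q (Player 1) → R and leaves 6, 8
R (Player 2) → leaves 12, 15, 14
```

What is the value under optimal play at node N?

13

O: min(6, 13, 9) = 6
P: min(14, 13) = 13
N: max(6, 13) = 13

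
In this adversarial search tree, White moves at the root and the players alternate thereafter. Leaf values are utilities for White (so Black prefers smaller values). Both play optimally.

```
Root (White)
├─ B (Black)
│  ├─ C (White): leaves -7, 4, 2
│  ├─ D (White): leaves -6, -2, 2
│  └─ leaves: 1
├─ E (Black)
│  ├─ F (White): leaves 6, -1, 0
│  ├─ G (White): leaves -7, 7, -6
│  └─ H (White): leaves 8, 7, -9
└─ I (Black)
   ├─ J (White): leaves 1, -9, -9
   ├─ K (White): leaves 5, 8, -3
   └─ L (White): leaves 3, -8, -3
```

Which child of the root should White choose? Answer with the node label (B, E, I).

E

C (White): max(-7, 4, 2) = 4
D (White): max(-6, -2, 2) = 2
B (Black): min(4, 2, 1) = 1
F (White): max(6, -1, 0) = 6
G (White): max(-7, 7, -6) = 7
H (White): max(8, 7, -9) = 8
E (Black): min(6, 7, 8) = 6
J (White): max(1, -9, -9) = 1
K (White): max(5, 8, -3) = 8
L (White): max(3, -8, -3) = 3
I (Black): min(1, 8, 3) = 1
Root (White): max(1, 6, 1) = 6
White picks the child with the highest value: E (value 6).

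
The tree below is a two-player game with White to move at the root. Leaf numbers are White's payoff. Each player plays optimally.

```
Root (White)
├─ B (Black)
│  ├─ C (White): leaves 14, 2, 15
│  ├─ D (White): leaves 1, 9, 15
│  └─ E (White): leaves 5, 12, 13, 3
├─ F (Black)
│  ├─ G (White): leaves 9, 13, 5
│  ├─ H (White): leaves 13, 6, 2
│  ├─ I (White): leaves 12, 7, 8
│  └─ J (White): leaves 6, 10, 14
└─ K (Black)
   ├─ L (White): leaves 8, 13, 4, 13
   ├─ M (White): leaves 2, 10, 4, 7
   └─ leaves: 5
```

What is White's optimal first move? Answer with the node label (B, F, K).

C (White): max(14, 2, 15) = 15
D (White): max(1, 9, 15) = 15
E (White): max(5, 12, 13, 3) = 13
B (Black): min(15, 15, 13) = 13
G (White): max(9, 13, 5) = 13
H (White): max(13, 6, 2) = 13
I (White): max(12, 7, 8) = 12
J (White): max(6, 10, 14) = 14
F (Black): min(13, 13, 12, 14) = 12
L (White): max(8, 13, 4, 13) = 13
M (White): max(2, 10, 4, 7) = 10
K (Black): min(13, 10, 5) = 5
Root (White): max(13, 12, 5) = 13
White picks the child with the highest value: B (value 13).

B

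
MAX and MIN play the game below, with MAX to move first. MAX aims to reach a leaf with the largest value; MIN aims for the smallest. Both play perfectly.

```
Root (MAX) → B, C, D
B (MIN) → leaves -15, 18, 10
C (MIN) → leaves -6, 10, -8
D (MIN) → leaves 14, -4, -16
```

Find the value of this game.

B (MIN): min(-15, 18, 10) = -15
C (MIN): min(-6, 10, -8) = -8
D (MIN): min(14, -4, -16) = -16
Root (MAX): max(-15, -8, -16) = -8

-8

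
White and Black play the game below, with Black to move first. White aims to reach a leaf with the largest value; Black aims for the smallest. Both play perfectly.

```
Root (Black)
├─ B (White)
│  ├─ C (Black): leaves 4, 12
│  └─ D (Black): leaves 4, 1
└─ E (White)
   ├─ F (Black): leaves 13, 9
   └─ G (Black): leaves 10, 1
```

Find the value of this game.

4

C (Black): min(4, 12) = 4
D (Black): min(4, 1) = 1
B (White): max(4, 1) = 4
F (Black): min(13, 9) = 9
G (Black): min(10, 1) = 1
E (White): max(9, 1) = 9
Root (Black): min(4, 9) = 4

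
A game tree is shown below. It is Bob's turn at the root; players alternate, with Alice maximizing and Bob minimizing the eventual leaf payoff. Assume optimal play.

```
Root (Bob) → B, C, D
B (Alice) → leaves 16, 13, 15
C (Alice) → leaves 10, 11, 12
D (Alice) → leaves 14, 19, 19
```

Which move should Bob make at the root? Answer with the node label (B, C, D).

B (Alice): max(16, 13, 15) = 16
C (Alice): max(10, 11, 12) = 12
D (Alice): max(14, 19, 19) = 19
Root (Bob): min(16, 12, 19) = 12
Bob picks the child with the lowest value: C (value 12).

C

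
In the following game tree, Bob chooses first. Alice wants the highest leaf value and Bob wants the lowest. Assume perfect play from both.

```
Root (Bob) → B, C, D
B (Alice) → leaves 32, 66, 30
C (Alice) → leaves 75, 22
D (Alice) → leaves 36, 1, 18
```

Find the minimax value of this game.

B (Alice): max(32, 66, 30) = 66
C (Alice): max(75, 22) = 75
D (Alice): max(36, 1, 18) = 36
Root (Bob): min(66, 75, 36) = 36

36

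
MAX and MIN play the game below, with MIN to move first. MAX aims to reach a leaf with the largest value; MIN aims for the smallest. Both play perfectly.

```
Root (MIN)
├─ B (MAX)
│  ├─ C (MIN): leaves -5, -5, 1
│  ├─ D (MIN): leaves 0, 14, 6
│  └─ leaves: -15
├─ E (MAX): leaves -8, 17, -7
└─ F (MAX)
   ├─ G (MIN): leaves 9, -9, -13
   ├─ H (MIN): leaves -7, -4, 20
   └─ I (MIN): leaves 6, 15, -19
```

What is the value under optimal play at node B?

0

C: min(-5, -5, 1) = -5
D: min(0, 14, 6) = 0
B: max(-5, 0, -15) = 0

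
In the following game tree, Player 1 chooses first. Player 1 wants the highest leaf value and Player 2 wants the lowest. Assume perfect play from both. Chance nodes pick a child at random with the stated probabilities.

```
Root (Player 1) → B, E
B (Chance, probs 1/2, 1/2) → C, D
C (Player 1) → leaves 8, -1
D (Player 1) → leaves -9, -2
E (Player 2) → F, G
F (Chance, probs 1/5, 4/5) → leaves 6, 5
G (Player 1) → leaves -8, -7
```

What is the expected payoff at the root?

C (Player 1): max(8, -1) = 8
D (Player 1): max(-9, -2) = -2
B (Chance): 1/2·8 + 1/2·-2 = 3
F (Chance): 1/5·6 + 4/5·5 = 5.2
G (Player 1): max(-8, -7) = -7
E (Player 2): min(5.2, -7) = -7
Root (Player 1): max(3, -7) = 3

3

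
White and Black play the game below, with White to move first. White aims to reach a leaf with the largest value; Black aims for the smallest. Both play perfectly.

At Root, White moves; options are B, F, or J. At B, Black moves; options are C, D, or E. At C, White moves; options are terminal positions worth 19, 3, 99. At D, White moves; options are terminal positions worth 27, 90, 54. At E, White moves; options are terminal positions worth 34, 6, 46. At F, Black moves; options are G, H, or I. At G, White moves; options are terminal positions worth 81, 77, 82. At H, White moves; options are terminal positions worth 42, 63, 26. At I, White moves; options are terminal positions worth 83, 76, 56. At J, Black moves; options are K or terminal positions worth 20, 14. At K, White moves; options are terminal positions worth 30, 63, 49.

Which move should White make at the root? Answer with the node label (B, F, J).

C (White): max(19, 3, 99) = 99
D (White): max(27, 90, 54) = 90
E (White): max(34, 6, 46) = 46
B (Black): min(99, 90, 46) = 46
G (White): max(81, 77, 82) = 82
H (White): max(42, 63, 26) = 63
I (White): max(83, 76, 56) = 83
F (Black): min(82, 63, 83) = 63
K (White): max(30, 63, 49) = 63
J (Black): min(63, 20, 14) = 14
Root (White): max(46, 63, 14) = 63
White picks the child with the highest value: F (value 63).

F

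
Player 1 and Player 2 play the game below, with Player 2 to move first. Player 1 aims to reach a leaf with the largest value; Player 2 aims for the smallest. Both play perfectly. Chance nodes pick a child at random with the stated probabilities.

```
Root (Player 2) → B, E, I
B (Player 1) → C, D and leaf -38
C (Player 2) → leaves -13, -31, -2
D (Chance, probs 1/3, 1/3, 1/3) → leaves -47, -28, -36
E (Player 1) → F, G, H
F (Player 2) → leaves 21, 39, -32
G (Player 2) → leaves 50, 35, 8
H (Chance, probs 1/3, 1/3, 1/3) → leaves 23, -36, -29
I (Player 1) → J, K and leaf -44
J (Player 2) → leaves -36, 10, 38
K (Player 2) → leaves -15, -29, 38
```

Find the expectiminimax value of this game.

C (Player 2): min(-13, -31, -2) = -31
D (Chance): 1/3·-47 + 1/3·-28 + 1/3·-36 = -37
B (Player 1): max(-31, -37, -38) = -31
F (Player 2): min(21, 39, -32) = -32
G (Player 2): min(50, 35, 8) = 8
H (Chance): 1/3·23 + 1/3·-36 + 1/3·-29 = -14
E (Player 1): max(-32, 8, -14) = 8
J (Player 2): min(-36, 10, 38) = -36
K (Player 2): min(-15, -29, 38) = -29
I (Player 1): max(-36, -29, -44) = -29
Root (Player 2): min(-31, 8, -29) = -31

-31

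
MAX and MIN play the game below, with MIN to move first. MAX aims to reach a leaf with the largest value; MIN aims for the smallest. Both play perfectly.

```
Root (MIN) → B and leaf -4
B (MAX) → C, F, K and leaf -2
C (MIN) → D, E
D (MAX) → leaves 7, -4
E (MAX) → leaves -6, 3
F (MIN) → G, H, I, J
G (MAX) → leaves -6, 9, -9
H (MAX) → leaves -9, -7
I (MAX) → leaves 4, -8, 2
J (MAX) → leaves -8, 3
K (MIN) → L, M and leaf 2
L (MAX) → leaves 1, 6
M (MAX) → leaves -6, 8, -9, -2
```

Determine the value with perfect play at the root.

D (MAX): max(7, -4) = 7
E (MAX): max(-6, 3) = 3
C (MIN): min(7, 3) = 3
G (MAX): max(-6, 9, -9) = 9
H (MAX): max(-9, -7) = -7
I (MAX): max(4, -8, 2) = 4
J (MAX): max(-8, 3) = 3
F (MIN): min(9, -7, 4, 3) = -7
L (MAX): max(1, 6) = 6
M (MAX): max(-6, 8, -9, -2) = 8
K (MIN): min(6, 8, 2) = 2
B (MAX): max(3, -7, 2, -2) = 3
Root (MIN): min(3, -4) = -4

-4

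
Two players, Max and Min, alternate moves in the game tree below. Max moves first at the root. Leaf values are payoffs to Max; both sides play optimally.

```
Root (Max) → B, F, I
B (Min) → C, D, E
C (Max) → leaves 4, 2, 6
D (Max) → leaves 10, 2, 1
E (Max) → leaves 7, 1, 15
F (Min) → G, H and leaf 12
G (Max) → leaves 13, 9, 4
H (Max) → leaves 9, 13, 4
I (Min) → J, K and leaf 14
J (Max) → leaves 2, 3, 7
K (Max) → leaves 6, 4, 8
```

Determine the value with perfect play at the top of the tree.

C (Max): max(4, 2, 6) = 6
D (Max): max(10, 2, 1) = 10
E (Max): max(7, 1, 15) = 15
B (Min): min(6, 10, 15) = 6
G (Max): max(13, 9, 4) = 13
H (Max): max(9, 13, 4) = 13
F (Min): min(13, 13, 12) = 12
J (Max): max(2, 3, 7) = 7
K (Max): max(6, 4, 8) = 8
I (Min): min(7, 8, 14) = 7
Root (Max): max(6, 12, 7) = 12

12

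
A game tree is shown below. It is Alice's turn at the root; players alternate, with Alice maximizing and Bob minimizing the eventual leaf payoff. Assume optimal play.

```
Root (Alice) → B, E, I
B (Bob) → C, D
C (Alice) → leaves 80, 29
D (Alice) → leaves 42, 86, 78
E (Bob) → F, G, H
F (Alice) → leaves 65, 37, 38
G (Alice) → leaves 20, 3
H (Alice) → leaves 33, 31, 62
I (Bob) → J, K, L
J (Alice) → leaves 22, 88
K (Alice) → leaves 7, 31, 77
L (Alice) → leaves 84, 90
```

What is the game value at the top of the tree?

80

C (Alice): max(80, 29) = 80
D (Alice): max(42, 86, 78) = 86
B (Bob): min(80, 86) = 80
F (Alice): max(65, 37, 38) = 65
G (Alice): max(20, 3) = 20
H (Alice): max(33, 31, 62) = 62
E (Bob): min(65, 20, 62) = 20
J (Alice): max(22, 88) = 88
K (Alice): max(7, 31, 77) = 77
L (Alice): max(84, 90) = 90
I (Bob): min(88, 77, 90) = 77
Root (Alice): max(80, 20, 77) = 80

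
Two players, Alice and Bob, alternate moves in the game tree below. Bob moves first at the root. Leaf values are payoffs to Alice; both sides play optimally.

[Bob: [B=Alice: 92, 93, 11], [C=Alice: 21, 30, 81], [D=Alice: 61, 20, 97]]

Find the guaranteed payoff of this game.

B (Alice): max(92, 93, 11) = 93
C (Alice): max(21, 30, 81) = 81
D (Alice): max(61, 20, 97) = 97
Root (Bob): min(93, 81, 97) = 81

81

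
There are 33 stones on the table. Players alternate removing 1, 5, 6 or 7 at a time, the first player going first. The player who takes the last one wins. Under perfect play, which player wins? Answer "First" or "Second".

First

Mark each pile size as W (mover wins) or L (mover loses):
i:   0  1  2  3  4  5  6  7  8  9 10 11 12 13 14 15 16 17 18 19 20 21 22 23 24 25 26 27 28 29 30 31 32 33
     L  W  L  W  L  W  W  W  W  W  W  W  L  W  L  W  L  W  W  W  W  W  W  W  L  W  L  W  L  W  W  W  W  W
Position 33 is W, so the first player wins.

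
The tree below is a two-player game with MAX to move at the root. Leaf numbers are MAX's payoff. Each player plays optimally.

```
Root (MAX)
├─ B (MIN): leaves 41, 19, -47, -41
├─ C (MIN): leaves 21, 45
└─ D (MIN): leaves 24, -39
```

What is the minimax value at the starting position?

21

B (MIN): min(41, 19, -47, -41) = -47
C (MIN): min(21, 45) = 21
D (MIN): min(24, -39) = -39
Root (MAX): max(-47, 21, -39) = 21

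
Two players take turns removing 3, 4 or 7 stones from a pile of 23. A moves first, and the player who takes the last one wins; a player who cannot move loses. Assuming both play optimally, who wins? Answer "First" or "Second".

Positions where the player to move wins (W) vs loses (L):
i:   0  1  2  3  4  5  6  7  8  9 10 11 12 13 14 15 16 17 18 19 20 21 22 23
     L  L  L  W  W  W  W  W  W  W  L  L  L  W  W  W  W  W  W  W  L  L  L  W
Position 23 is W, so the first player wins.

First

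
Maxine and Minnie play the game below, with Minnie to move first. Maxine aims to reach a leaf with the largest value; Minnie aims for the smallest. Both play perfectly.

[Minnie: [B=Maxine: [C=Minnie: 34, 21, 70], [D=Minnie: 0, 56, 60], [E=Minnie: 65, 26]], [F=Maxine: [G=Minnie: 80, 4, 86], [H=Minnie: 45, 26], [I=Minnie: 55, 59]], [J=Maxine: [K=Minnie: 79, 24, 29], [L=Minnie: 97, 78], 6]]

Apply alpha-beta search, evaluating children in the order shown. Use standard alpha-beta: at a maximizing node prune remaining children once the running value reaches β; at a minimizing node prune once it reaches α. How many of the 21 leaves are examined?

C [α=-∞,β=+∞]: v=21
D [α=21,β=+∞]: v=0 after child 1 ≤ α → α-cutoff, skip 2
E [α=21,β=+∞]: v=26
B [α=-∞,β=+∞]: v=26
G [α=-∞,β=26]: v=4
H [α=4,β=26]: v=26
F [α=-∞,β=26]: v=26 after child 2 ≥ β → β-cutoff, skip 1
K [α=-∞,β=26]: v=24
L [α=24,β=26]: v=78
J [α=-∞,β=26]: v=78 after child 2 ≥ β → β-cutoff, skip 1
Root [α=-∞,β=+∞]: v=26
Leaves evaluated: 16 of 21.

16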